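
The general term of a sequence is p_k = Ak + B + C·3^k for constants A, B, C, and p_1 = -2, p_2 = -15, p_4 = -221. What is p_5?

-702

The three given values yield: A + B + 3C = -2; 2A + B + 9C = -15; 4A + B + 81C = -221.
Subtracting the first from the second: A + 6C = -13.
Subtracting the second from the third: 2A + 72C = -206.
Solving: C = -3, A = 5, then B = 2.
Hence p_5 = 5·5 + 2 + (-3)·243 = -702.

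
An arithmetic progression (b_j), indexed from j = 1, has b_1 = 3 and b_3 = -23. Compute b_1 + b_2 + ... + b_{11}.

Common difference d = (-23 - 3) / (3 - 1) = -13.
b_j = 3 + (j - 1)·(-13).
b_{11} = -127; S = 11·(3 + (-127))/2 = -682.

-682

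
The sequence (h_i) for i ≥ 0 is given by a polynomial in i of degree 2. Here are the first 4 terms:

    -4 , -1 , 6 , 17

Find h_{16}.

524

1st diffs: 3, 7, 11.
2nd diffs: 4, 4 (constant).
Newton forward-difference form: h_i = -4 + 3·C(i,1) + 4·C(i,2).
At i = 16: i = 16, so h_{16} = -4 + 48 + 480 = 524.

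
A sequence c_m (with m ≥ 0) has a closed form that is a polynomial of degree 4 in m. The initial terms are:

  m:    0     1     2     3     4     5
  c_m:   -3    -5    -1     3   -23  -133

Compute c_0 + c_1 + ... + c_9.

1st diffs: -2, 4, 4, -26, -110.
2nd diffs: 6, 0, -30, -84.
3rd diffs: -6, -30, -54.
4th diffs: -24, -24 (constant).
So c_m = -m^4 + 5m^3 - 5m^2 - m - 3.
Continuing: -405, -941, -1867, -3333.
Summing m = 0..9 (10 terms) gives -6708.

-6708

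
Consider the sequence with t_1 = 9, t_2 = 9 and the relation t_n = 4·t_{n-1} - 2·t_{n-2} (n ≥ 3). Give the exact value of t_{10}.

83088

Step forward from the initial values:
t_3 = 18;  t_4 = 54;  t_5 = 180;  t_6 = 612;  t_7 = 2088;  t_8 = 7128;  t_9 = 24336;  t_{10} = 83088.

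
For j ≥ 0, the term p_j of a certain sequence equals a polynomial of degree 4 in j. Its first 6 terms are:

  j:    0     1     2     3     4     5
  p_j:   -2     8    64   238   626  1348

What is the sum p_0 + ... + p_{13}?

1st diffs: 10, 56, 174, 388, 722.
2nd diffs: 46, 118, 214, 334.
3rd diffs: 72, 96, 120.
4th diffs: 24, 24 (constant).
Newton forward-difference form: p_j = -2 + 10·C(j,1) + 46·C(j,2) + 72·C(j,3) + 24·C(j,4).
Continuing: …, 2548, 4394, 7078, 10816, …, p_{13} = 41468.
Summing j = 0..13 (14 terms) gives 137746.

137746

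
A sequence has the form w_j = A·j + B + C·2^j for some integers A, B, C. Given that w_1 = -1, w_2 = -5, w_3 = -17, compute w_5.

-105

Write the equations: A + B + 2C = -1; 2A + B + 4C = -5; 3A + B + 8C = -17.
Subtracting the first from the second: A + 2C = -4.
Subtracting the second from the third: A + 4C = -12.
Solving: C = -4, A = 4, then B = 3.
Therefore w_5 = 20 + 3 + (-4)·32 = -105.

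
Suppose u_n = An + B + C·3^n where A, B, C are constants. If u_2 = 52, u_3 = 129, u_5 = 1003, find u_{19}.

Plug in n = 2, 3, 5: 2A + B + 9C = 52; 3A + B + 27C = 129; 5A + B + 243C = 1003.
Subtracting the first from the second: A + 18C = 77.
Subtracting the second from the third: 2A + 216C = 874.
Solving: C = 4, A = 5, then B = 6.
So u_n = 5·n + 6 + 4·3^n; at n=19 this is 4649045969.

4649045969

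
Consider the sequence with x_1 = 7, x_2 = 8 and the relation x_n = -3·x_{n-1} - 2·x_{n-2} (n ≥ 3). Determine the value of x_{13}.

-61418

Compute successive terms:
x_3 = -38  x_4 = 98  x_5 = -218  …  x_{10} = 7658  x_{11} = -15338  x_{12} = 30698  x_{13} = -61418.
(Characteristic roots are -1 and -2.)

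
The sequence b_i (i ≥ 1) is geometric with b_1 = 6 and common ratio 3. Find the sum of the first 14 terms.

14348904

b_i = 6·3^(i-1).
S = 6·(3^14 - 1)/(3 - 1) = 6·(4782969 - 1)/(2) = 14348904.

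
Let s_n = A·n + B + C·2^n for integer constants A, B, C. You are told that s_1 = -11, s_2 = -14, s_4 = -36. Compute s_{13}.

-16379

The three given values yield: A + B + 2C = -11; 2A + B + 4C = -14; 4A + B + 16C = -36.
Subtracting the first from the second: A + 2C = -3.
Subtracting the second from the third: 2A + 12C = -22.
Solving: C = -2, A = 1, then B = -8.
Hence s_{13} = 1·13 + (-8) + (-2)·8192 = -16379.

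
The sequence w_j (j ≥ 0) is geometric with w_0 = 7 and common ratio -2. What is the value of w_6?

448

w_j = 7·(-2)^(j-0).
w_6 = 7·(-2)^6 = 448.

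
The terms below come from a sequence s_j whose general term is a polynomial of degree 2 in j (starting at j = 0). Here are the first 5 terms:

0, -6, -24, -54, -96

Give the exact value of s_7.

1st diffs: -6, -18, -30, -42.
2nd diffs: -12, -12, -12 (constant).
So s_j = -6j^2.
Evaluating at j = 7 gives s_7 = -294.

-294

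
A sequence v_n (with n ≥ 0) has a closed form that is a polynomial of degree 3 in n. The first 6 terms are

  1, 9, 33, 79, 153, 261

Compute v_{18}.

1st diffs: 8, 24, 46, 74, 108.
2nd diffs: 16, 22, 28, 34.
3rd diffs: 6, 6, 6 (constant).
Newton forward-difference form: v_n = 1 + 8·C(n,1) + 16·C(n,2) + 6·C(n,3).
At n = 18: n = 18, so v_{18} = 1 + 144 + 2448 + 4896 = 7489.

7489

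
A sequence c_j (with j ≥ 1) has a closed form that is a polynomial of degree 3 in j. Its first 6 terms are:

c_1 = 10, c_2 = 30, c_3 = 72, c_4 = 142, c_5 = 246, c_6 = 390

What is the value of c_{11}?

1st diffs: 20, 42, 70, 104, 144.
2nd diffs: 22, 28, 34, 40.
3rd diffs: 6, 6, 6 (constant).
Newton forward-difference form: c_j = 10 + 20·C(j-1,1) + 22·C(j-1,2) + 6·C(j-1,3).
At j = 11: j-1 = 10, so c_{11} = 10 + 200 + 990 + 720 = 1920.

1920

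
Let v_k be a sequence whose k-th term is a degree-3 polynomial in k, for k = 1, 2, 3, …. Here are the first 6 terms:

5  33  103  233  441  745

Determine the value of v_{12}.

5593

1st diffs: 28, 70, 130, 208, 304.
2nd diffs: 42, 60, 78, 96.
3rd diffs: 18, 18, 18 (constant).
So v_k = 3k^3 + 3k^2 - 2k + 1.
Evaluating at k = 12 gives v_{12} = 5593.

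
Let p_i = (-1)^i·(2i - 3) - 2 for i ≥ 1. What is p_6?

7

(-1)^6 = 1; 2i - 3 at i=6 is 9; so p_6 = 7.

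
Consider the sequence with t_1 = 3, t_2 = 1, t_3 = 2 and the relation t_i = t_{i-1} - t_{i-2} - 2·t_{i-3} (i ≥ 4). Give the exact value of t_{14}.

Applying the relation repeatedly:
t_4 = -5, t_5 = -9, t_6 = -8, …, t_{11} = -133, t_{12} = -200, t_{13} = -33, t_{14} = 433.

433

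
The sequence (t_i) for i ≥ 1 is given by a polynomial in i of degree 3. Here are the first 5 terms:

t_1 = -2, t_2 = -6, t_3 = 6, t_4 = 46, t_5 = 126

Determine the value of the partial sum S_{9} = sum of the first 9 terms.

2694

1st diffs: -4, 12, 40, 80.
2nd diffs: 16, 28, 40.
3rd diffs: 12, 12 (constant).
Newton forward-difference form: t_i = -2 + (-4)·C(i-1,1) + 16·C(i-1,2) + 12·C(i-1,3).
Continuing: 258, 454, 726, 1086.
Summing i = 1..9 (9 terms) gives 2694.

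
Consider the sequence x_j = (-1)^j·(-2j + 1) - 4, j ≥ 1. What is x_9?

13

(-1)^9 = -1; -2j + 1 at j=9 is -17; so x_9 = 13.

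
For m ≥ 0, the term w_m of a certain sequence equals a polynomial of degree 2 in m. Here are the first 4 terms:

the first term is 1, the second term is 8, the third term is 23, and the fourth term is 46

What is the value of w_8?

1st diffs: 7, 15, 23.
2nd diffs: 8, 8 (constant).
Newton forward-difference form: w_m = 1 + 7·C(m,1) + 8·C(m,2).
At m = 8: m = 8, so w_8 = 1 + 56 + 224 = 281.

281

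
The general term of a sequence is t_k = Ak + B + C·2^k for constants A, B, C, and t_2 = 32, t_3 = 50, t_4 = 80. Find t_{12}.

At k = 2, 3, 4: 2A + B + 4C = 32; 3A + B + 8C = 50; 4A + B + 16C = 80.
Subtracting the first from the second: A + 4C = 18.
Subtracting the second from the third: A + 8C = 30.
Solving: C = 3, A = 6, then B = 8.
Hence t_{12} = 6·12 + 8 + 3·4096 = 12368.

12368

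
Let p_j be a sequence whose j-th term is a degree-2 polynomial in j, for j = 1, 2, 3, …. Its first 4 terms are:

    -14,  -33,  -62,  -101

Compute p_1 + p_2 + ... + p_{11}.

1st diffs: -19, -29, -39.
2nd diffs: -10, -10 (constant).
Newton forward-difference form: p_j = -14 + (-19)·C(j-1,1) + (-10)·C(j-1,2).
Continuing: …, -150, -209, -278, -357, …, p_{11} = -654.
Summing j = 1..11 (11 terms) gives -2849.

-2849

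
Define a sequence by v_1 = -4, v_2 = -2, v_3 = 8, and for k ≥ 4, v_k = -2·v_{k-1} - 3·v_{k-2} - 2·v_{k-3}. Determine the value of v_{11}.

Step forward from the initial values:
v_4 = -2  v_5 = -16  v_6 = 22  v_7 = 8  v_8 = -50  v_9 = 32  v_{10} = 70  v_{11} = -136.

-136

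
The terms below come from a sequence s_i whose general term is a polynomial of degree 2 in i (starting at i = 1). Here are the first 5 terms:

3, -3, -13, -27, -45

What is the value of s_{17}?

-573

1st diffs: -6, -10, -14, -18.
2nd diffs: -4, -4, -4 (constant).
Newton forward-difference form: s_i = 3 + (-6)·C(i-1,1) + (-4)·C(i-1,2).
At i = 17: i-1 = 16, so s_{17} = 3 - 96 - 480 = -573.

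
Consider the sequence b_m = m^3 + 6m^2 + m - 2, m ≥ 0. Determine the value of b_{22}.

b_{22} = 1·22^3 + 6·22^2 + 1·22 - 2 = 13572.

13572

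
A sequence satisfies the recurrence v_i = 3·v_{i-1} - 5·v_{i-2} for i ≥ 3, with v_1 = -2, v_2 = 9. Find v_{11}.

Applying the relation repeatedly:
v_3 = 37;  v_4 = 66;  v_5 = 13;  v_6 = -291;  v_7 = -938;  v_8 = -1359;  v_9 = 613;  v_{10} = 8634;  v_{11} = 22837.

22837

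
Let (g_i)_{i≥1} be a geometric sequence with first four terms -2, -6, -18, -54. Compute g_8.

Common ratio r = 3.
g_i = (-2)·3^(i-1).
g_8 = (-2)·3^7 = -4374.

-4374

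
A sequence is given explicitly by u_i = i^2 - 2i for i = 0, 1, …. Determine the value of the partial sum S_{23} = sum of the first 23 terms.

Over i = 0..22: Σi = 253, Σi² = 3795.
Total = (1)·3795 + (-2)·253 = 3289.

3289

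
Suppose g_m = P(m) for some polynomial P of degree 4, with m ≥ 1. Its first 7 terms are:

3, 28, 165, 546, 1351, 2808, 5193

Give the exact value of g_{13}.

1st diffs: 25, 137, 381, 805, 1457, 2385.
2nd diffs: 112, 244, 424, 652, 928.
3rd diffs: 132, 180, 228, 276.
4th diffs: 48, 48, 48 (constant).
Newton forward-difference form: g_m = 3 + 25·C(m-1,1) + 112·C(m-1,2) + 132·C(m-1,3) + 48·C(m-1,4).
At m = 13: m-1 = 12, so g_{13} = 3 + 300 + 7392 + 29040 + 23760 = 60495.

60495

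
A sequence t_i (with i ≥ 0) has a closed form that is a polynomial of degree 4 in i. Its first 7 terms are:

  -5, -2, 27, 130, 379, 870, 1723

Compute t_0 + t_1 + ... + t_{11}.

1st diffs: 3, 29, 103, 249, 491, 853.
2nd diffs: 26, 74, 146, 242, 362.
3rd diffs: 48, 72, 96, 120.
4th diffs: 24, 24, 24 (constant).
So t_i = i^4 + 2i^3 - 5.
Continuing: …, 3082, 5115, 8014, 11995, …, t_{11} = 17298.
Summing i = 0..11 (12 terms) gives 48626.

48626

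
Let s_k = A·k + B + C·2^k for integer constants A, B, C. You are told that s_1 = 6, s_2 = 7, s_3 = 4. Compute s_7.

Plug in k = 1, 2, 3: A + B + 2C = 6; 2A + B + 4C = 7; 3A + B + 8C = 4.
Subtracting the first from the second: A + 2C = 1.
Subtracting the second from the third: A + 4C = -3.
Solving: C = -2, A = 5, then B = 5.
Hence s_7 = 5·7 + 5 + (-2)·128 = -216.

-216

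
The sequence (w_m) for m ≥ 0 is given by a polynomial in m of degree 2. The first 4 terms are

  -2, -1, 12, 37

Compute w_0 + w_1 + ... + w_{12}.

1st diffs: 1, 13, 25.
2nd diffs: 12, 12 (constant).
So w_m = 6m^2 - 5m - 2.
Continuing: …, 74, 123, 184, 257, …, w_{12} = 802.
Summing m = 0..12 (13 terms) gives 3484.

3484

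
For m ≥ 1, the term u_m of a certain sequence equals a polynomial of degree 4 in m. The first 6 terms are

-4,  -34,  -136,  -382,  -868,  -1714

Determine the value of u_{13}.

-32836

1st diffs: -30, -102, -246, -486, -846.
2nd diffs: -72, -144, -240, -360.
3rd diffs: -72, -96, -120.
4th diffs: -24, -24 (constant).
Newton forward-difference form: u_m = -4 + (-30)·C(m-1,1) + (-72)·C(m-1,2) + (-72)·C(m-1,3) + (-24)·C(m-1,4).
At m = 13: m-1 = 12, so u_{13} = -4 - 360 - 4752 - 15840 - 11880 = -32836.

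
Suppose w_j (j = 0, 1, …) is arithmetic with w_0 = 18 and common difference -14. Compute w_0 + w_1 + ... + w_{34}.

w_j = 18 + (j - 0)·(-14).
w_{34} = -458; S = 35·(18 + (-458))/2 = -7700.

-7700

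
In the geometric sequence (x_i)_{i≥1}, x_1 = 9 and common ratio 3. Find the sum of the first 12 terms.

x_i = 9·3^(i-1).
S = 9·(3^12 - 1)/(3 - 1) = 9·(531441 - 1)/(2) = 2391480.

2391480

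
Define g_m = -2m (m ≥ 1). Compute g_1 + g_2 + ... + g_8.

-72

Over m = 1..8: Σm = 36.
Total = (-2)·36 = -72.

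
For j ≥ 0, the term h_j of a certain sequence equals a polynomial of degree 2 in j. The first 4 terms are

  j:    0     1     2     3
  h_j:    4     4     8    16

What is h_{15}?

424

1st diffs: 0, 4, 8.
2nd diffs: 4, 4 (constant).
Newton forward-difference form: h_j = 4 + 4·C(j,2).
At j = 15: j = 15, so h_{15} = 4 + 420 = 424.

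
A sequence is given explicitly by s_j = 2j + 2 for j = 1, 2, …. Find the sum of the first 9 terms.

108

Over j = 1..9: Σj = 45.
Total = (2)·45 + (2)·9 = 108.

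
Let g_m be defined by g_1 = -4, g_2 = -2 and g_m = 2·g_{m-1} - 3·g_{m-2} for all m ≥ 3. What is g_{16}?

8158

Step forward from the initial values:
g_3 = 8, g_4 = 22, g_5 = 20, …, g_{13} = -2236, g_{14} = -5258, g_{15} = -3808, g_{16} = 8158.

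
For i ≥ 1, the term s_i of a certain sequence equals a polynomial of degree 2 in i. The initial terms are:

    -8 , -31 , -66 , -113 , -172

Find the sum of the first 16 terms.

1st diffs: -23, -35, -47, -59.
2nd diffs: -12, -12, -12 (constant).
Newton forward-difference form: s_i = -8 + (-23)·C(i-1,1) + (-12)·C(i-1,2).
Continuing: …, -243, -326, -421, -528, …, s_{16} = -1613.
Summing i = 1..16 (16 terms) gives -9608.

-9608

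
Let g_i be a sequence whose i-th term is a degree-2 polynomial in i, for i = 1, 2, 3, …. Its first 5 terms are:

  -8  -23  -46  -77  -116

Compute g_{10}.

-431

1st diffs: -15, -23, -31, -39.
2nd diffs: -8, -8, -8 (constant).
Newton forward-difference form: g_i = -8 + (-15)·C(i-1,1) + (-8)·C(i-1,2).
At i = 10: i-1 = 9, so g_{10} = -8 - 135 - 288 = -431.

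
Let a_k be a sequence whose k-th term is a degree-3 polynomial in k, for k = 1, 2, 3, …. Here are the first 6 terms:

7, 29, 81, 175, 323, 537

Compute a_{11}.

3017

1st diffs: 22, 52, 94, 148, 214.
2nd diffs: 30, 42, 54, 66.
3rd diffs: 12, 12, 12 (constant).
So a_k = 2k^3 + 3k^2 - k + 3.
Evaluating at k = 11 gives a_{11} = 3017.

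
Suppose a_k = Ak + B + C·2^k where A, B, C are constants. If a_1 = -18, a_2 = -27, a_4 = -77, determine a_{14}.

-65559

The three given values yield: A + B + 2C = -18; 2A + B + 4C = -27; 4A + B + 16C = -77.
Subtracting the first from the second: A + 2C = -9.
Subtracting the second from the third: 2A + 12C = -50.
Solving: C = -4, A = -1, then B = -9.
Therefore a_{14} = -14 + (-9) + (-4)·16384 = -65559.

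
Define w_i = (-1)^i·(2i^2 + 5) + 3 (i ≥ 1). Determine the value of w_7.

-100

(-1)^7 = -1; 2i^2 + 5 at i=7 is 103; so w_7 = -100.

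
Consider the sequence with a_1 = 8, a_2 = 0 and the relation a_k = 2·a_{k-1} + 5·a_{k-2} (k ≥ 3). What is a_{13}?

Iterate the recurrence:
a_3 = 40; a_4 = 80; a_5 = 360; …; a_{10} = 163520; a_{11} = 564840; a_{12} = 1947280; a_{13} = 6718760.

6718760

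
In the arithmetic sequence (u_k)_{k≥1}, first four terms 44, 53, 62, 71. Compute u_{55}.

530

Common difference d = 9.
u_k = 44 + (k - 1)·9.
u_{55} = 44 + 54·9 = 530.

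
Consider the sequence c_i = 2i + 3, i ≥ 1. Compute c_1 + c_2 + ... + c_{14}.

252

Over i = 1..14: Σi = 105.
Total = (2)·105 + (3)·14 = 252.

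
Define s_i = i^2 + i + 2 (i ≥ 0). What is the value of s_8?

s_8 = 1·8^2 + 1·8 + 2 = 74.

74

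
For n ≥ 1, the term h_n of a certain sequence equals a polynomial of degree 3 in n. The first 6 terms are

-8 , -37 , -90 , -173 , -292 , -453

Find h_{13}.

-3260

1st diffs: -29, -53, -83, -119, -161.
2nd diffs: -24, -30, -36, -42.
3rd diffs: -6, -6, -6 (constant).
Newton forward-difference form: h_n = -8 + (-29)·C(n-1,1) + (-24)·C(n-1,2) + (-6)·C(n-1,3).
At n = 13: n-1 = 12, so h_{13} = -8 - 348 - 1584 - 1320 = -3260.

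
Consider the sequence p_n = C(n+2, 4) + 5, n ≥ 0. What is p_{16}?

C(18, 4) = 3060, so p_{16} = 3065.

3065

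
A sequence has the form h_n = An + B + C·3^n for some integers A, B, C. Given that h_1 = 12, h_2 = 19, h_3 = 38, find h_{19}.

1162261494

Write the equations: A + B + 3C = 12; 2A + B + 9C = 19; 3A + B + 27C = 38.
Subtracting the first from the second: A + 6C = 7.
Subtracting the second from the third: A + 18C = 19.
Solving: C = 1, A = 1, then B = 8.
Hence h_{19} = 1·19 + 8 + 1·1162261467 = 1162261494.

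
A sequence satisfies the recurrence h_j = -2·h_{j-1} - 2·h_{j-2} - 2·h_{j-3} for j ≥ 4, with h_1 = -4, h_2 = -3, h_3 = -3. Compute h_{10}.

168

Iterate the recurrence:
h_4 = 20; h_5 = -28; h_6 = 22; h_7 = -28; h_8 = 68; h_9 = -124; h_{10} = 168.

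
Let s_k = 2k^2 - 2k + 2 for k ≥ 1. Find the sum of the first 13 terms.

1482

Over k = 1..13: Σk = 91, Σk² = 819.
Total = (2)·819 + (-2)·91 + (2)·13 = 1482.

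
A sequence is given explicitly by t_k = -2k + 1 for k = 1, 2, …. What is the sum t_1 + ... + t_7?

-49

Over k = 1..7: Σk = 28.
Total = (-2)·28 + (1)·7 = -49.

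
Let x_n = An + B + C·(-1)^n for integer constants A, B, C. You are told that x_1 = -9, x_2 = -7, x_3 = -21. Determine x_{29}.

The three given values yield: A + B - C = -9; 2A + B + C = -7; 3A + B - C = -21.
Subtracting the first from the second: A + 2C = 2.
Subtracting the second from the third: A - 2C = -14.
Solving: C = 4, A = -6, then B = 1.
Therefore x_{29} = -174 + 1 + 4·(-1) = -177.

-177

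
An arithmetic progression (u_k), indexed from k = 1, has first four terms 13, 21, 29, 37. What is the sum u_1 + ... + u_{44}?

8140

Common difference d = 8.
u_k = 13 + (k - 1)·8.
u_{44} = 357; S = 44·(13 + 357)/2 = 8140.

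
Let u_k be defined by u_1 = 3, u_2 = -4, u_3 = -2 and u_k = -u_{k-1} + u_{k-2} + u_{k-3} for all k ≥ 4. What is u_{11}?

-22

Step forward from the initial values:
u_4 = 1; u_5 = -7; u_6 = 6; u_7 = -12; u_8 = 11; u_9 = -17; u_{10} = 16; u_{11} = -22.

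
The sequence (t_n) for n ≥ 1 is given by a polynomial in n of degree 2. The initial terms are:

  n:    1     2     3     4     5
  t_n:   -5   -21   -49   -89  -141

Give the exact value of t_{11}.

1st diffs: -16, -28, -40, -52.
2nd diffs: -12, -12, -12 (constant).
Newton forward-difference form: t_n = -5 + (-16)·C(n-1,1) + (-12)·C(n-1,2).
At n = 11: n-1 = 10, so t_{11} = -5 - 160 - 540 = -705.

-705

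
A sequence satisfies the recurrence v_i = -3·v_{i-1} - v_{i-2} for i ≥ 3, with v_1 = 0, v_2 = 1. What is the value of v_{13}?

-46368

Iterate the recurrence:
v_3 = -3  v_4 = 8  v_5 = -21  …  v_{10} = 2584  v_{11} = -6765  v_{12} = 17711  v_{13} = -46368.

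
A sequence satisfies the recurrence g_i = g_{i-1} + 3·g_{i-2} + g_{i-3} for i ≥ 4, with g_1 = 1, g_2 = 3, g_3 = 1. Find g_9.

Step forward from the initial values:
g_4 = 11; g_5 = 17; g_6 = 51; g_7 = 113; g_8 = 283; g_9 = 673.

673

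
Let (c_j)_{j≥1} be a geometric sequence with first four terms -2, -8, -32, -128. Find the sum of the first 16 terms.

-2863311530

Common ratio r = 4.
c_j = (-2)·4^(j-1).
S = (-2)·(4^16 - 1)/(4 - 1) = (-2)·(4294967296 - 1)/(3) = -2863311530.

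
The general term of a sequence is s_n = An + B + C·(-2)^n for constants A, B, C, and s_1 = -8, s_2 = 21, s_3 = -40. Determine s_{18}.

Plug in n = 1, 2, 3: A + B - 2C = -8; 2A + B + 4C = 21; 3A + B - 8C = -40.
Subtracting the first from the second: A + 6C = 29.
Subtracting the second from the third: A - 12C = -61.
Solving: C = 5, A = -1, then B = 3.
Therefore s_{18} = -18 + 3 + 5·262144 = 1310705.

1310705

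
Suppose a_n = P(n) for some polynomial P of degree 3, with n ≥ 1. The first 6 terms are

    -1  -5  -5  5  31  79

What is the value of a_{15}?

2491

1st diffs: -4, 0, 10, 26, 48.
2nd diffs: 4, 10, 16, 22.
3rd diffs: 6, 6, 6 (constant).
Newton forward-difference form: a_n = -1 + (-4)·C(n-1,1) + 4·C(n-1,2) + 6·C(n-1,3).
At n = 15: n-1 = 14, so a_{15} = -1 - 56 + 364 + 2184 = 2491.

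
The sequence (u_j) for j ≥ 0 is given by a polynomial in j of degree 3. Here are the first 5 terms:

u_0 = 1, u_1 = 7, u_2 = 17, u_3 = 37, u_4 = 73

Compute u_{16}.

1st diffs: 6, 10, 20, 36.
2nd diffs: 4, 10, 16.
3rd diffs: 6, 6 (constant).
So u_j = j^3 - j^2 + 6j + 1.
Evaluating at j = 16 gives u_{16} = 3937.

3937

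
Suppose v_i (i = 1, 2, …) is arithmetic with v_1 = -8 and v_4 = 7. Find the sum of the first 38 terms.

3211

Common difference d = (7 - (-8)) / (4 - 1) = 5.
v_i = -8 + (i - 1)·5.
v_{38} = 177; S = 38·(-8 + 177)/2 = 3211.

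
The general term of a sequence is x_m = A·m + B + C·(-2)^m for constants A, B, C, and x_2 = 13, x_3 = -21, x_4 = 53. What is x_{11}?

-6125

Plug in m = 2, 3, 4: 2A + B + 4C = 13; 3A + B - 8C = -21; 4A + B + 16C = 53.
Subtracting the first from the second: A - 12C = -34.
Subtracting the second from the third: A + 24C = 74.
Solving: C = 3, A = 2, then B = -3.
So x_m = 2·m + (-3) + 3·(-2)^m; at m=11 this is -6125.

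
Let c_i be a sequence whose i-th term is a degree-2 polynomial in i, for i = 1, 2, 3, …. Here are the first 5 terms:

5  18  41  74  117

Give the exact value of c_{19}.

1st diffs: 13, 23, 33, 43.
2nd diffs: 10, 10, 10 (constant).
Newton forward-difference form: c_i = 5 + 13·C(i-1,1) + 10·C(i-1,2).
At i = 19: i-1 = 18, so c_{19} = 5 + 234 + 1530 = 1769.

1769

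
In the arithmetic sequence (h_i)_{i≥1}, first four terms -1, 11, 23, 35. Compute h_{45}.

527

Common difference d = 12.
h_i = -1 + (i - 1)·12.
h_{45} = -1 + 44·12 = 527.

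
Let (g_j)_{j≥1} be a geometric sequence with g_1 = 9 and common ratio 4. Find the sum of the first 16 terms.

12884901885

g_j = 9·4^(j-1).
S = 9·(4^16 - 1)/(4 - 1) = 9·(4294967296 - 1)/(3) = 12884901885.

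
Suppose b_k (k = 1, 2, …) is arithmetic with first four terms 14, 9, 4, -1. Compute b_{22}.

-91

Common difference d = -5.
b_k = 14 + (k - 1)·(-5).
b_{22} = 14 + 21·(-5) = -91.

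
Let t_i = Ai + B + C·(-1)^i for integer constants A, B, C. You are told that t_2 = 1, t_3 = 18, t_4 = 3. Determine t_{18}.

Plug in i = 2, 3, 4: 2A + B + C = 1; 3A + B - C = 18; 4A + B + C = 3.
Subtracting the first from the second: A - 2C = 17.
Subtracting the second from the third: A + 2C = -15.
Solving: C = -8, A = 1, then B = 7.
So t_i = 1·i + 7 + (-8)·(-1)^i; at i=18 this is 17.

17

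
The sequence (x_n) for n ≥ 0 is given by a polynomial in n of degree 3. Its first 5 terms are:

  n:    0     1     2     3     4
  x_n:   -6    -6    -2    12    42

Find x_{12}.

1578

1st diffs: 0, 4, 14, 30.
2nd diffs: 4, 10, 16.
3rd diffs: 6, 6 (constant).
So x_n = n^3 - n^2 - 6.
Evaluating at n = 12 gives x_{12} = 1578.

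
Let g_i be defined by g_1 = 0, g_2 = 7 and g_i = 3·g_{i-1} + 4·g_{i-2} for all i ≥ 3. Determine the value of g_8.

22939

g_3 = 21; g_4 = 91; g_5 = 357; g_6 = 1435; g_7 = 5733; g_8 = 22939.
(Characteristic roots are 4 and -1.)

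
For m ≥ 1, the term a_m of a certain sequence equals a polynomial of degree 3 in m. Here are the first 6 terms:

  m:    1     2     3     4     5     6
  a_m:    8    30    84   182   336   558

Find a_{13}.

1st diffs: 22, 54, 98, 154, 222.
2nd diffs: 32, 44, 56, 68.
3rd diffs: 12, 12, 12 (constant).
Newton forward-difference form: a_m = 8 + 22·C(m-1,1) + 32·C(m-1,2) + 12·C(m-1,3).
At m = 13: m-1 = 12, so a_{13} = 8 + 264 + 2112 + 2640 = 5024.

5024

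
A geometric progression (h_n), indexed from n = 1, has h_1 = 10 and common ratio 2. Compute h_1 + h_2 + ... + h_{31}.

h_n = 10·2^(n-1).
S = 10·(2^31 - 1)/(2 - 1) = 10·(2147483648 - 1)/(1) = 21474836470.

21474836470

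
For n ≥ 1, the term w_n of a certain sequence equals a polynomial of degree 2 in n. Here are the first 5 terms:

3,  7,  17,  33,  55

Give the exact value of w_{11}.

313

1st diffs: 4, 10, 16, 22.
2nd diffs: 6, 6, 6 (constant).
Newton forward-difference form: w_n = 3 + 4·C(n-1,1) + 6·C(n-1,2).
At n = 11: n-1 = 10, so w_{11} = 3 + 40 + 270 = 313.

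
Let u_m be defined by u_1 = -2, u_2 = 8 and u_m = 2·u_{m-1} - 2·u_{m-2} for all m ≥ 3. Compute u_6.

Iterate the recurrence:
u_3 = 20; u_4 = 24; u_5 = 8; u_6 = -32.

-32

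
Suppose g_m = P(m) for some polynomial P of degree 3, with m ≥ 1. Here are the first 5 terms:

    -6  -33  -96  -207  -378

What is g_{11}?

1st diffs: -27, -63, -111, -171.
2nd diffs: -36, -48, -60.
3rd diffs: -12, -12 (constant).
Newton forward-difference form: g_m = -6 + (-27)·C(m-1,1) + (-36)·C(m-1,2) + (-12)·C(m-1,3).
At m = 11: m-1 = 10, so g_{11} = -6 - 270 - 1620 - 1440 = -3336.

-3336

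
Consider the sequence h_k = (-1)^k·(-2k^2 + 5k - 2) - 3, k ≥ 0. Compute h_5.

(-1)^5 = -1; -2k^2 + 5k - 2 at k=5 is -27; so h_5 = 24.

24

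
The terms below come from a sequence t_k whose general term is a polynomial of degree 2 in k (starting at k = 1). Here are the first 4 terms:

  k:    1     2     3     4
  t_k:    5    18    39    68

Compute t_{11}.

1st diffs: 13, 21, 29.
2nd diffs: 8, 8 (constant).
So t_k = 4k^2 + k.
Evaluating at k = 11 gives t_{11} = 495.

495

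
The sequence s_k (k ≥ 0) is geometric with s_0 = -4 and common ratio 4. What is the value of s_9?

s_k = (-4)·4^(k-0).
s_9 = (-4)·4^9 = -1048576.

-1048576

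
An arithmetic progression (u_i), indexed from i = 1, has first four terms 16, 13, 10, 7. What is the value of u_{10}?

-11

Common difference d = -3.
u_i = 16 + (i - 1)·(-3).
u_{10} = 16 + 9·(-3) = -11.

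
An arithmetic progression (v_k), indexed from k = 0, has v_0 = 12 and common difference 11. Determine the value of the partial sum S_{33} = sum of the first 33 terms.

v_k = 12 + (k - 0)·11.
v_{32} = 364; S = 33·(12 + 364)/2 = 6204.

6204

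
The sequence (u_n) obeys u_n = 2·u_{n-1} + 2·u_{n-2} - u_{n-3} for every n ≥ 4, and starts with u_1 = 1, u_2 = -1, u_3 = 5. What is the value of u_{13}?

u_4 = 7  u_5 = 25  u_6 = 59  u_7 = 161  u_8 = 415  u_9 = 1093  u_{10} = 2855  u_{11} = 7481  u_{12} = 19579  u_{13} = 51265.

51265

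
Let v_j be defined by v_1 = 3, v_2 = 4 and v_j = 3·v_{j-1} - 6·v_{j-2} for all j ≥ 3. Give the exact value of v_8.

1566

v_3 = -6, v_4 = -42, v_5 = -90, v_6 = -18, v_7 = 486, v_8 = 1566.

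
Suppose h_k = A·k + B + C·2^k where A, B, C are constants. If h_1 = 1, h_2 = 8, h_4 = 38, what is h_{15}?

65575

Plug in k = 1, 2, 4: A + B + 2C = 1; 2A + B + 4C = 8; 4A + B + 16C = 38.
Subtracting the first from the second: A + 2C = 7.
Subtracting the second from the third: 2A + 12C = 30.
Solving: C = 2, A = 3, then B = -6.
Therefore h_{15} = 45 + (-6) + 2·32768 = 65575.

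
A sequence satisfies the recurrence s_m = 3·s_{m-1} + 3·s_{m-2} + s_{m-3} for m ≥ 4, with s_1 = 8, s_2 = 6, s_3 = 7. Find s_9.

Compute successive terms:
s_4 = 47; s_5 = 168; s_6 = 652; s_7 = 2507; s_8 = 9645; s_9 = 37108.

37108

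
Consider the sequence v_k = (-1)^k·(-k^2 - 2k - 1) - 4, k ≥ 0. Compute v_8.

(-1)^8 = 1; -k^2 - 2k - 1 at k=8 is -81; so v_8 = -85.

-85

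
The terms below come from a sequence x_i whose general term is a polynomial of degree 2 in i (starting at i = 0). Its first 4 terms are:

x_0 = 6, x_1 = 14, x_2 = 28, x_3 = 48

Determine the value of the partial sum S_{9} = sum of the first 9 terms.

846

1st diffs: 8, 14, 20.
2nd diffs: 6, 6 (constant).
Newton forward-difference form: x_i = 6 + 8·C(i,1) + 6·C(i,2).
Continuing: …, 74, 106, 144, 188, …, x_8 = 238.
Summing i = 0..8 (9 terms) gives 846.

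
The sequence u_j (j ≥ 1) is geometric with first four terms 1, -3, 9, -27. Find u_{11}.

Common ratio r = -3.
u_j = 1·(-3)^(j-1).
u_{11} = 1·(-3)^10 = 59049.

59049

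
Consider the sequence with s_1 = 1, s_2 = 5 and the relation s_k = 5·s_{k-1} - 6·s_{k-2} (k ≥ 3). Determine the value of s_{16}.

42981185

Step forward from the initial values:
s_3 = 19;  s_4 = 65;  s_5 = 211;  …;  s_{13} = 1586131;  s_{14} = 4766585;  s_{15} = 14316139;  s_{16} = 42981185.
(Characteristic roots are 3 and 2.)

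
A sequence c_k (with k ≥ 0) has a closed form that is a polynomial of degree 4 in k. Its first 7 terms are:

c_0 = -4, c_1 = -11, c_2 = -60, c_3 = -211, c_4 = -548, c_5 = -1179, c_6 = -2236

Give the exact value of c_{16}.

1st diffs: -7, -49, -151, -337, -631, -1057.
2nd diffs: -42, -102, -186, -294, -426.
3rd diffs: -60, -84, -108, -132.
4th diffs: -24, -24, -24 (constant).
Newton forward-difference form: c_k = -4 + (-7)·C(k,1) + (-42)·C(k,2) + (-60)·C(k,3) + (-24)·C(k,4).
At k = 16: k = 16, so c_{16} = -4 - 112 - 5040 - 33600 - 43680 = -82436.

-82436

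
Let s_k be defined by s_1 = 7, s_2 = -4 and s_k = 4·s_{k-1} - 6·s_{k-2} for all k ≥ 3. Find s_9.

Iterate the recurrence:
s_3 = -58  s_4 = -208  s_5 = -484  s_6 = -688  s_7 = 152  s_8 = 4736  s_9 = 18032.

18032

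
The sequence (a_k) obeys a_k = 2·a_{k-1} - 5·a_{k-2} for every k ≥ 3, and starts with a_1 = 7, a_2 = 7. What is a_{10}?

Iterate the recurrence:
a_3 = -21;  a_4 = -77;  a_5 = -49;  a_6 = 287;  a_7 = 819;  a_8 = 203;  a_9 = -3689;  a_{10} = -8393.

-8393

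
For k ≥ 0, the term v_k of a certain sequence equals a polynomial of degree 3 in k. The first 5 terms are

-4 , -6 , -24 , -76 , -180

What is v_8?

1st diffs: -2, -18, -52, -104.
2nd diffs: -16, -34, -52.
3rd diffs: -18, -18 (constant).
Newton forward-difference form: v_k = -4 + (-2)·C(k,1) + (-16)·C(k,2) + (-18)·C(k,3).
At k = 8: k = 8, so v_8 = -4 - 16 - 448 - 1008 = -1476.

-1476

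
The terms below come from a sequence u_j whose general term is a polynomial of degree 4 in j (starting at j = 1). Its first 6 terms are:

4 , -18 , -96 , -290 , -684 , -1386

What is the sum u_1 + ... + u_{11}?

-41294

1st diffs: -22, -78, -194, -394, -702.
2nd diffs: -56, -116, -200, -308.
3rd diffs: -60, -84, -108.
4th diffs: -24, -24 (constant).
Newton forward-difference form: u_j = 4 + (-22)·C(j-1,1) + (-56)·C(j-1,2) + (-60)·C(j-1,3) + (-24)·C(j-1,4).
Continuing: …, -2528, -4266, -6780, -10274, …, u_{11} = -14976.
Summing j = 1..11 (11 terms) gives -41294.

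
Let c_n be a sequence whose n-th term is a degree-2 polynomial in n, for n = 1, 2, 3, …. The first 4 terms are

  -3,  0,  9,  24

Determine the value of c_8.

1st diffs: 3, 9, 15.
2nd diffs: 6, 6 (constant).
Newton forward-difference form: c_n = -3 + 3·C(n-1,1) + 6·C(n-1,2).
At n = 8: n-1 = 7, so c_8 = -3 + 21 + 126 = 144.

144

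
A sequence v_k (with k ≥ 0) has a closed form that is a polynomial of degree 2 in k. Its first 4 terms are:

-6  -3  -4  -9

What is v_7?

-69

1st diffs: 3, -1, -5.
2nd diffs: -4, -4 (constant).
Newton forward-difference form: v_k = -6 + 3·C(k,1) + (-4)·C(k,2).
At k = 7: k = 7, so v_7 = -6 + 21 - 84 = -69.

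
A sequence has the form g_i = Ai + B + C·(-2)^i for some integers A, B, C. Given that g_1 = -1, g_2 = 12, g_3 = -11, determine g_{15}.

-65519

Write the equations: A + B - 2C = -1; 2A + B + 4C = 12; 3A + B - 8C = -11.
Subtracting the first from the second: A + 6C = 13.
Subtracting the second from the third: A - 12C = -23.
Solving: C = 2, A = 1, then B = 2.
So g_i = 1·i + 2 + 2·(-2)^i; at i=15 this is -65519.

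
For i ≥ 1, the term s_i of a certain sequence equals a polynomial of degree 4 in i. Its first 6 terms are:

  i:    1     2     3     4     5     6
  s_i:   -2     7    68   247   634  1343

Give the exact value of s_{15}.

52904

1st diffs: 9, 61, 179, 387, 709.
2nd diffs: 52, 118, 208, 322.
3rd diffs: 66, 90, 114.
4th diffs: 24, 24 (constant).
Newton forward-difference form: s_i = -2 + 9·C(i-1,1) + 52·C(i-1,2) + 66·C(i-1,3) + 24·C(i-1,4).
At i = 15: i-1 = 14, so s_{15} = -2 + 126 + 4732 + 24024 + 24024 = 52904.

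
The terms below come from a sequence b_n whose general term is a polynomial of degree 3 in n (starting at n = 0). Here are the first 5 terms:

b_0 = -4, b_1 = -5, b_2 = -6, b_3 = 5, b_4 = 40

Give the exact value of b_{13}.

3415

1st diffs: -1, -1, 11, 35.
2nd diffs: 0, 12, 24.
3rd diffs: 12, 12 (constant).
Newton forward-difference form: b_n = -4 + (-1)·C(n,1) + 12·C(n,3).
At n = 13: n = 13, so b_{13} = -4 - 13 + 3432 = 3415.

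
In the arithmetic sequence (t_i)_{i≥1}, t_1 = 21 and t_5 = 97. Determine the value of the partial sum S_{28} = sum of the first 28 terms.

Common difference d = (97 - 21) / (5 - 1) = 19.
t_i = 21 + (i - 1)·19.
t_{28} = 534; S = 28·(21 + 534)/2 = 7770.

7770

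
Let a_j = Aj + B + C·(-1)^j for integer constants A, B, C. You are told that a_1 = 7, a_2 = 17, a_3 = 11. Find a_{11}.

27

Plug in j = 1, 2, 3: A + B - C = 7; 2A + B + C = 17; 3A + B - C = 11.
Subtracting the first from the second: A + 2C = 10.
Subtracting the second from the third: A - 2C = -6.
Solving: C = 4, A = 2, then B = 9.
Hence a_{11} = 2·11 + 9 + 4·(-1) = 27.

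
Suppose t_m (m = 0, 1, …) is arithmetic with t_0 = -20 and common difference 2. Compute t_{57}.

t_m = -20 + (m - 0)·2.
t_{57} = -20 + 57·2 = 94.

94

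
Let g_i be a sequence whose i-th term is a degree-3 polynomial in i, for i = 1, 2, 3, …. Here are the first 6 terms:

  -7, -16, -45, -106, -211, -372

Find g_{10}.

-1816

1st diffs: -9, -29, -61, -105, -161.
2nd diffs: -20, -32, -44, -56.
3rd diffs: -12, -12, -12 (constant).
So g_i = -2i^3 + 2i^2 - i - 6.
Evaluating at i = 10 gives g_{10} = -1816.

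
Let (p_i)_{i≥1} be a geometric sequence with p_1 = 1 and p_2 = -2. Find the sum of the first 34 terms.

Common ratio r = -2.
p_i = 1·(-2)^(i-1).
S = 1·((-2)^34 - 1)/(-2 - 1) = 1·(17179869184 - 1)/(-3) = -5726623061.

-5726623061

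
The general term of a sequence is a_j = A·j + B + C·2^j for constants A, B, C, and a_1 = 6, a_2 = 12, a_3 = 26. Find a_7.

498

The three given values yield: A + B + 2C = 6; 2A + B + 4C = 12; 3A + B + 8C = 26.
Subtracting the first from the second: A + 2C = 6.
Subtracting the second from the third: A + 4C = 14.
Solving: C = 4, A = -2, then B = 0.
Hence a_7 = -2·7 + 0 + 4·128 = 498.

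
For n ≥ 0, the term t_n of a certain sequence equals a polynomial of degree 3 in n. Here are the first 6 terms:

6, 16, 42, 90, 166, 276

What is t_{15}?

1st diffs: 10, 26, 48, 76, 110.
2nd diffs: 16, 22, 28, 34.
3rd diffs: 6, 6, 6 (constant).
Newton forward-difference form: t_n = 6 + 10·C(n,1) + 16·C(n,2) + 6·C(n,3).
At n = 15: n = 15, so t_{15} = 6 + 150 + 1680 + 2730 = 4566.

4566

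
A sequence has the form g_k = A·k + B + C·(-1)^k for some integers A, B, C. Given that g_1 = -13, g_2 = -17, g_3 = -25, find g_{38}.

At k = 1, 2, 3: A + B - C = -13; 2A + B + C = -17; 3A + B - C = -25.
Subtracting the first from the second: A + 2C = -4.
Subtracting the second from the third: A - 2C = -8.
Solving: C = 1, A = -6, then B = -6.
Therefore g_{38} = -228 + (-6) + 1·1 = -233.

-233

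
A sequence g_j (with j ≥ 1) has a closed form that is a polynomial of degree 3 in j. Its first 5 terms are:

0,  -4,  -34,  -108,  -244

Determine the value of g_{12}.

-4444

1st diffs: -4, -30, -74, -136.
2nd diffs: -26, -44, -62.
3rd diffs: -18, -18 (constant).
Newton forward-difference form: g_j = (-4)·C(j-1,1) + (-26)·C(j-1,2) + (-18)·C(j-1,3).
At j = 12: j-1 = 11, so g_{12} = -44 - 1430 - 2970 = -4444.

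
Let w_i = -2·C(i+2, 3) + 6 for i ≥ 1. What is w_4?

-34

C(6, 3) = 20, so w_4 = -34.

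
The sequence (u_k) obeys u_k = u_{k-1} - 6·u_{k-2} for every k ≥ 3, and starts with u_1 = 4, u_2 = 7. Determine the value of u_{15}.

Iterate the recurrence:
u_3 = -17;  u_4 = -59;  u_5 = 43;  …;  u_{12} = -33443;  u_{13} = -206501;  u_{14} = -5843;  u_{15} = 1233163.

1233163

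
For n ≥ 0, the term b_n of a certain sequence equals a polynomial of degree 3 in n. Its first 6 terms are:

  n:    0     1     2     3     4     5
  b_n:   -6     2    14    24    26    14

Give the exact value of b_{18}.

-4146

1st diffs: 8, 12, 10, 2, -12.
2nd diffs: 4, -2, -8, -14.
3rd diffs: -6, -6, -6 (constant).
So b_n = -n^3 + 5n^2 + 4n - 6.
Evaluating at n = 18 gives b_{18} = -4146.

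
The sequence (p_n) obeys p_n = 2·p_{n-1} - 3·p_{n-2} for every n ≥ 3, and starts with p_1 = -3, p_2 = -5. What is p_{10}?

p_3 = -1, p_4 = 13, p_5 = 29, p_6 = 19, p_7 = -49, p_8 = -155, p_9 = -163, p_{10} = 139.

139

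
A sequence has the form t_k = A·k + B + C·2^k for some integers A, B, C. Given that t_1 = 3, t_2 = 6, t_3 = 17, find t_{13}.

Plug in k = 1, 2, 3: A + B + 2C = 3; 2A + B + 4C = 6; 3A + B + 8C = 17.
Subtracting the first from the second: A + 2C = 3.
Subtracting the second from the third: A + 4C = 11.
Solving: C = 4, A = -5, then B = 0.
Therefore t_{13} = -65 + 0 + 4·8192 = 32703.

32703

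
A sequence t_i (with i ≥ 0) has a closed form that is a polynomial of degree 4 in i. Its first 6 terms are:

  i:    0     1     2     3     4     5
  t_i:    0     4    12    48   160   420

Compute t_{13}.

24388

1st diffs: 4, 8, 36, 112, 260.
2nd diffs: 4, 28, 76, 148.
3rd diffs: 24, 48, 72.
4th diffs: 24, 24 (constant).
So t_i = i^4 - 2i^3 + i^2 + 4i.
Evaluating at i = 13 gives t_{13} = 24388.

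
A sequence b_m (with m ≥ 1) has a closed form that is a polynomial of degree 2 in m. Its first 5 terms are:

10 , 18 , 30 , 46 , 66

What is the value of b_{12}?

318

1st diffs: 8, 12, 16, 20.
2nd diffs: 4, 4, 4 (constant).
Newton forward-difference form: b_m = 10 + 8·C(m-1,1) + 4·C(m-1,2).
At m = 12: m-1 = 11, so b_{12} = 10 + 88 + 220 = 318.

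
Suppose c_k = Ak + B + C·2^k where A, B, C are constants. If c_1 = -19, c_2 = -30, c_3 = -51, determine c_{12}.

-20500

The three given values yield: A + B + 2C = -19; 2A + B + 4C = -30; 3A + B + 8C = -51.
Subtracting the first from the second: A + 2C = -11.
Subtracting the second from the third: A + 4C = -21.
Solving: C = -5, A = -1, then B = -8.
Hence c_{12} = -1·12 + (-8) + (-5)·4096 = -20500.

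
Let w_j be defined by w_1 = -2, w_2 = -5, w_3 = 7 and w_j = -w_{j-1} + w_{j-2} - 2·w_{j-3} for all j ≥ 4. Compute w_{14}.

-11705

Applying the relation repeatedly:
w_4 = -8; w_5 = 25; w_6 = -47; …; w_{11} = 1465; w_{12} = -2927; w_{13} = 5848; w_{14} = -11705.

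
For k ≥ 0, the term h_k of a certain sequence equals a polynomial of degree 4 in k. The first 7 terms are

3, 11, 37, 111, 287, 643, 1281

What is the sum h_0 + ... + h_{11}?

38382

1st diffs: 8, 26, 74, 176, 356, 638.
2nd diffs: 18, 48, 102, 180, 282.
3rd diffs: 30, 54, 78, 102.
4th diffs: 24, 24, 24 (constant).
Newton forward-difference form: h_k = 3 + 8·C(k,1) + 18·C(k,2) + 30·C(k,3) + 24·C(k,4).
Continuing: …, 2327, 3931, 6267, 9533, …, h_{11} = 13951.
Summing k = 0..11 (12 terms) gives 38382.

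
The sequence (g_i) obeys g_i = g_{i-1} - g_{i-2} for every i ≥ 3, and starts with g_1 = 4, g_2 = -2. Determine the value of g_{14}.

Applying the relation repeatedly:
g_3 = -6;  g_4 = -4;  g_5 = 2;  …;  g_{11} = 2;  g_{12} = 6;  g_{13} = 4;  g_{14} = -2.

-2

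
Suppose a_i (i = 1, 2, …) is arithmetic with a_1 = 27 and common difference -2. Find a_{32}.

a_i = 27 + (i - 1)·(-2).
a_{32} = 27 + 31·(-2) = -35.

-35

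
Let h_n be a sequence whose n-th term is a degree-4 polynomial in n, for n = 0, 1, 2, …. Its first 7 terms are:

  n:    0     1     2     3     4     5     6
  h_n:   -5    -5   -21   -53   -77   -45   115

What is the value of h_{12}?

1st diffs: 0, -16, -32, -24, 32, 160.
2nd diffs: -16, -16, 8, 56, 128.
3rd diffs: 0, 24, 48, 72.
4th diffs: 24, 24, 24 (constant).
So h_n = n^4 - 6n^3 + 3n^2 + 2n - 5.
Evaluating at n = 12 gives h_{12} = 10819.

10819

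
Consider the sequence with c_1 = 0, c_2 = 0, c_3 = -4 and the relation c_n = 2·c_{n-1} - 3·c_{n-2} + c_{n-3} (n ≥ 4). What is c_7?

Compute successive terms:
c_4 = -8; c_5 = -4; c_6 = 12; c_7 = 28.

28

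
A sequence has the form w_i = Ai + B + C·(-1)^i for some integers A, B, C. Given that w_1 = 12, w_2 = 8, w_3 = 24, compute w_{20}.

Plug in i = 1, 2, 3: A + B - C = 12; 2A + B + C = 8; 3A + B - C = 24.
Subtracting the first from the second: A + 2C = -4.
Subtracting the second from the third: A - 2C = 16.
Solving: C = -5, A = 6, then B = 1.
Therefore w_{20} = 120 + 1 + (-5)·1 = 116.

116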